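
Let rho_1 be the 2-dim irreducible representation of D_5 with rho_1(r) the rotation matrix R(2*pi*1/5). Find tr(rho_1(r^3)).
chi_{rho_1}(r^3) = 2*cos(2*pi*1*3/5) = -sqrt(5)/2 - 1/2

Solution. rho_1(r^3) is rotation by angle 2*pi*1*3/5, whose trace is 2*cos(2*pi*1*3/5) = -sqrt(5)/2 - 1/2.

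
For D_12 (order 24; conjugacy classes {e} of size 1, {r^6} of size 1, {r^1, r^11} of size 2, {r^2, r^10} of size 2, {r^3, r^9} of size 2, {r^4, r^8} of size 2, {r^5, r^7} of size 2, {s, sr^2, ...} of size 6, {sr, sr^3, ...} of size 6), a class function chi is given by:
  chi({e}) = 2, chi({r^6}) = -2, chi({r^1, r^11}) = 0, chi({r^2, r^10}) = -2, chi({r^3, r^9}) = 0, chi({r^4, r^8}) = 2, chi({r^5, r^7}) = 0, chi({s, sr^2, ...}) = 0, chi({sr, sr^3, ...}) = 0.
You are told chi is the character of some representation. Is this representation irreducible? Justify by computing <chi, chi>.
Irreducible: <chi, chi> = 1.

Reasoning: <chi, chi> = (1/|G|) sum_C |C| * |chi(C)|^2 = (1/24)[1*|2|^2 + 1*|-2|^2 + 2*|0|^2 + 2*|-2|^2 + 2*|0|^2 + 2*|2|^2 + 2*|0|^2 + 6*|0|^2 + 6*|0|^2]
  = (1/24)[(4) + (4) + (0) + (8) + (0) + (8) + (0) + (0) + (0)] = 24/24 = 1.
A character is irreducible iff <chi, chi> = 1, so this representation is irreducible.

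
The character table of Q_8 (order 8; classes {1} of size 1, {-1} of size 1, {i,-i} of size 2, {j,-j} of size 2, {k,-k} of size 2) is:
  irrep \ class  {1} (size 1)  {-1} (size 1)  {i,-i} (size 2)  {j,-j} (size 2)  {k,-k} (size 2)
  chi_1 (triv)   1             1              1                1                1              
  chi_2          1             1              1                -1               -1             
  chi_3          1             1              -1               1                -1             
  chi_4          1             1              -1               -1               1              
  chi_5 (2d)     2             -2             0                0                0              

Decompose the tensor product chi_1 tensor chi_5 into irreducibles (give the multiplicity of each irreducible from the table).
chi_1 tensor chi_5 = chi_5 (all other irreducibles have multiplicity 0).

Justification: The character of a tensor product is the pointwise product (chi_1 * chi_5)(C) = chi_1(C) * chi_5(C):
  {1}: (1)*(2), {-1}: (1)*(-2), {i,-i}: (1)*(0), {j,-j}: (1)*(0), {k,-k}: (1)*(0)
so (chi_1 * chi_5) takes values
  {1} -> 2, {-1} -> -2, {i,-i} -> 0, {j,-j} -> 0, {k,-k} -> 0.
Now take the inner product of this character with each irreducible chi from the table, <chi_1*chi_5, chi> = (1/8) sum_C |C| (chi_1*chi_5)(C) conj(chi(C)):
  <chi_1*chi_5, chi_1> = (1/8)[1*(2)*conj(1) + 1*(-2)*conj(1) + 2*(0)*conj(1) + 2*(0)*conj(1) + 2*(0)*conj(1)]
      = (1/8)[(2) + (-2) + (0) + (0) + (0)] = 0/8 = 0
  <chi_1*chi_5, chi_2> = (1/8)[1*(2)*conj(1) + 1*(-2)*conj(1) + 2*(0)*conj(1) + 2*(0)*conj(-1) + 2*(0)*conj(-1)]
      = (1/8)[(2) + (-2) + (0) + (0) + (0)] = 0/8 = 0
  <chi_1*chi_5, chi_3> = (1/8)[1*(2)*conj(1) + 1*(-2)*conj(1) + 2*(0)*conj(-1) + 2*(0)*conj(1) + 2*(0)*conj(-1)]
      = (1/8)[(2) + (-2) + (0) + (0) + (0)] = 0/8 = 0
  <chi_1*chi_5, chi_4> = (1/8)[1*(2)*conj(1) + 1*(-2)*conj(1) + 2*(0)*conj(-1) + 2*(0)*conj(-1) + 2*(0)*conj(1)]
      = (1/8)[(2) + (-2) + (0) + (0) + (0)] = 0/8 = 0
  <chi_1*chi_5, chi_5> = (1/8)[1*(2)*conj(2) + 1*(-2)*conj(-2) + 2*(0)*conj(0) + 2*(0)*conj(0) + 2*(0)*conj(0)]
      = (1/8)[(4) + (4) + (0) + (0) + (0)] = 8/8 = 1
Hence the multiplicities are chi_5: 1. Dimension check: dim(chi_1)*dim(chi_5) = 1*2 = 2 and sum (mult * dim) = 1*2 = 2.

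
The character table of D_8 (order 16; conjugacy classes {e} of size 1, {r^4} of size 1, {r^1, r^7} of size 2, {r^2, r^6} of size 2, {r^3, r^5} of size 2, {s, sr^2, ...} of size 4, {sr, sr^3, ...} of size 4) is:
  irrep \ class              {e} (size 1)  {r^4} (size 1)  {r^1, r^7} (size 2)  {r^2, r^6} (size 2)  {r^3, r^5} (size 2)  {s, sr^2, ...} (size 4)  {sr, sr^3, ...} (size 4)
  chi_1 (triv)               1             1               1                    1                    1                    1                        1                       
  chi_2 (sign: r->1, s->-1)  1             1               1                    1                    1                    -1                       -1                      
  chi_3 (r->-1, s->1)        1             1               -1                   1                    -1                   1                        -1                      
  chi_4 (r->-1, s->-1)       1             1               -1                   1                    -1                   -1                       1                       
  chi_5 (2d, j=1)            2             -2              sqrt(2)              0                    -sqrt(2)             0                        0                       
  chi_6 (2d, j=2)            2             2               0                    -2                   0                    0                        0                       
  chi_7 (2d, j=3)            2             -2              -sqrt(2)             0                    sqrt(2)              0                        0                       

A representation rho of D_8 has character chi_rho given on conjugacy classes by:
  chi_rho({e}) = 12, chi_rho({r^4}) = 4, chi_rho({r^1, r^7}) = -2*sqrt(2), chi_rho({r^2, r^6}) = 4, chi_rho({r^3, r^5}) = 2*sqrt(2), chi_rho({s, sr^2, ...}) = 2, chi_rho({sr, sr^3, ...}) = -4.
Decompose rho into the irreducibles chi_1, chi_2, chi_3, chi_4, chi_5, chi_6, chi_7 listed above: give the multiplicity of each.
Multiplicities: chi_1: 1, chi_2: 2, chi_3: 3, chi_4: 0, chi_5: 0, chi_6: 1, chi_7: 2.

Solution. Use <chi_rho, chi> = (1/|G|) sum_C |C| * chi_rho(C) * conj(chi(C)) with |G| = 16 for each irreducible chi in the table:
  <chi_rho, chi_1> = (1/16)[1*(12)*conj(1) + 1*(4)*conj(1) + 2*(-2*sqrt(2))*conj(1) + 2*(4)*conj(1) + 2*(2*sqrt(2))*conj(1) + 4*(2)*conj(1) + 4*(-4)*conj(1)]
      = (1/16)[(12) + (4) + (-4*sqrt(2)) + (8) + (4*sqrt(2)) + (8) + (-16)] = 16/16 = 1
  <chi_rho, chi_2> = (1/16)[1*(12)*conj(1) + 1*(4)*conj(1) + 2*(-2*sqrt(2))*conj(1) + 2*(4)*conj(1) + 2*(2*sqrt(2))*conj(1) + 4*(2)*conj(-1) + 4*(-4)*conj(-1)]
      = (1/16)[(12) + (4) + (-4*sqrt(2)) + (8) + (4*sqrt(2)) + (-8) + (16)] = 32/16 = 2
  <chi_rho, chi_3> = (1/16)[1*(12)*conj(1) + 1*(4)*conj(1) + 2*(-2*sqrt(2))*conj(-1) + 2*(4)*conj(1) + 2*(2*sqrt(2))*conj(-1) + 4*(2)*conj(1) + 4*(-4)*conj(-1)]
      = (1/16)[(12) + (4) + (4*sqrt(2)) + (8) + (-4*sqrt(2)) + (8) + (16)] = 48/16 = 3
  <chi_rho, chi_4> = (1/16)[1*(12)*conj(1) + 1*(4)*conj(1) + 2*(-2*sqrt(2))*conj(-1) + 2*(4)*conj(1) + 2*(2*sqrt(2))*conj(-1) + 4*(2)*conj(-1) + 4*(-4)*conj(1)]
      = (1/16)[(12) + (4) + (4*sqrt(2)) + (8) + (-4*sqrt(2)) + (-8) + (-16)] = 0/16 = 0
  <chi_rho, chi_5> = (1/16)[1*(12)*conj(2) + 1*(4)*conj(-2) + 2*(-2*sqrt(2))*conj(sqrt(2)) + 2*(4)*conj(0) + 2*(2*sqrt(2))*conj(-sqrt(2)) + 4*(2)*conj(0) + 4*(-4)*conj(0)]
      = (1/16)[(24) + (-8) + (-8) + (0) + (-8) + (0) + (0)] = 0/16 = 0
  <chi_rho, chi_6> = (1/16)[1*(12)*conj(2) + 1*(4)*conj(2) + 2*(-2*sqrt(2))*conj(0) + 2*(4)*conj(-2) + 2*(2*sqrt(2))*conj(0) + 4*(2)*conj(0) + 4*(-4)*conj(0)]
      = (1/16)[(24) + (8) + (0) + (-16) + (0) + (0) + (0)] = 16/16 = 1
  <chi_rho, chi_7> = (1/16)[1*(12)*conj(2) + 1*(4)*conj(-2) + 2*(-2*sqrt(2))*conj(-sqrt(2)) + 2*(4)*conj(0) + 2*(2*sqrt(2))*conj(sqrt(2)) + 4*(2)*conj(0) + 4*(-4)*conj(0)]
      = (1/16)[(24) + (-8) + (8) + (0) + (8) + (0) + (0)] = 32/16 = 2
Dimension check: dim(rho) = sum (mult * dim) = 1*1 + 2*1 + 3*1 + 0*1 + 0*2 + 1*2 + 2*2 = 12 = chi_rho(e) = 12.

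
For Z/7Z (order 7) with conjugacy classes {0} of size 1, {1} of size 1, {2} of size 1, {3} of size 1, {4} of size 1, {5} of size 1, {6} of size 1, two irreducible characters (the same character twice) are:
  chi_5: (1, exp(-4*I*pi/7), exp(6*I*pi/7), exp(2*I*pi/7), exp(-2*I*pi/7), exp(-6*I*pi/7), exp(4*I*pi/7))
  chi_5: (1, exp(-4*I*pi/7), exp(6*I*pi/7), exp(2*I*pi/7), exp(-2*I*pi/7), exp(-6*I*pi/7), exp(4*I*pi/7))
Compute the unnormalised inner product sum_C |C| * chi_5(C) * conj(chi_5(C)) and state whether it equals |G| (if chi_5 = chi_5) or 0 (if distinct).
Sum = 7 = |G| = 7; so <chi_5, chi_5> = 1 (norm-1 confirms irreducibility).

Working: Compute term by term over conjugacy classes (|C| * chi_5(C) * conj(chi_5(C))):
  1*(1)*conj(1) + 1*(exp(-4*I*pi/7))*conj(exp(-4*I*pi/7)) + 1*(exp(6*I*pi/7))*conj(exp(6*I*pi/7)) + 1*(exp(2*I*pi/7))*conj(exp(2*I*pi/7)) + 1*(exp(-2*I*pi/7))*conj(exp(-2*I*pi/7)) + 1*(exp(-6*I*pi/7))*conj(exp(-6*I*pi/7)) + 1*(exp(4*I*pi/7))*conj(exp(4*I*pi/7))
  = (1) + (1) + (1) + (1) + (1) + (1) + (1)
  = 7.
(Exp terms are combined using exp(i*s)*conj(exp(i*t)) = exp(i*(s-t)), and sums of them are collapsed using the identity that for every m > 1 the m distinct m-th roots of unity sum to 0, e.g. 1 + exp(2*I*pi/3) + exp(-2*I*pi/3) = 0.)
Dividing by |G| = 7 gives 7/7 = 1, matching the row-orthogonality relation <chi_5, chi_5> = [chi_5 = chi_5].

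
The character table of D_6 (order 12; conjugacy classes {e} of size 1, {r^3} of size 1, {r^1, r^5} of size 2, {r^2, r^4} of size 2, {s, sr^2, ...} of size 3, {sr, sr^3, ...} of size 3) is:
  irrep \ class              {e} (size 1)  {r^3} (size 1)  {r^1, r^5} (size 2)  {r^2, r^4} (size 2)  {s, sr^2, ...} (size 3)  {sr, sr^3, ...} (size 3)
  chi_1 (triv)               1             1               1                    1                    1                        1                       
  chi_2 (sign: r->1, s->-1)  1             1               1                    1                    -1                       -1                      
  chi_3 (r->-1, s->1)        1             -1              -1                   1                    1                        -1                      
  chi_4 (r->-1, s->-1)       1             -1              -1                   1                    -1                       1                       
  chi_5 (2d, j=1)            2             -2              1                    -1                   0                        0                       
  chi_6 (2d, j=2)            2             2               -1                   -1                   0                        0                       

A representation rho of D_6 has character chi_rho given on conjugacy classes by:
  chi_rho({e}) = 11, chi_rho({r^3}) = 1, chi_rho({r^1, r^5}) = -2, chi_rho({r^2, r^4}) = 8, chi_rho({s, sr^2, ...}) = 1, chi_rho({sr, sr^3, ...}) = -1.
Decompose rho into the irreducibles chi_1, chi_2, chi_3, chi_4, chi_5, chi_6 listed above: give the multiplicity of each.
Multiplicities: chi_1: 2, chi_2: 2, chi_3: 3, chi_4: 2, chi_5: 0, chi_6: 1.

Why: Use <chi_rho, chi> = (1/|G|) sum_C |C| * chi_rho(C) * conj(chi(C)) with |G| = 12 for each irreducible chi in the table:
  <chi_rho, chi_1> = (1/12)[1*(11)*conj(1) + 1*(1)*conj(1) + 2*(-2)*conj(1) + 2*(8)*conj(1) + 3*(1)*conj(1) + 3*(-1)*conj(1)]
      = (1/12)[(11) + (1) + (-4) + (16) + (3) + (-3)] = 24/12 = 2
  <chi_rho, chi_2> = (1/12)[1*(11)*conj(1) + 1*(1)*conj(1) + 2*(-2)*conj(1) + 2*(8)*conj(1) + 3*(1)*conj(-1) + 3*(-1)*conj(-1)]
      = (1/12)[(11) + (1) + (-4) + (16) + (-3) + (3)] = 24/12 = 2
  <chi_rho, chi_3> = (1/12)[1*(11)*conj(1) + 1*(1)*conj(-1) + 2*(-2)*conj(-1) + 2*(8)*conj(1) + 3*(1)*conj(1) + 3*(-1)*conj(-1)]
      = (1/12)[(11) + (-1) + (4) + (16) + (3) + (3)] = 36/12 = 3
  <chi_rho, chi_4> = (1/12)[1*(11)*conj(1) + 1*(1)*conj(-1) + 2*(-2)*conj(-1) + 2*(8)*conj(1) + 3*(1)*conj(-1) + 3*(-1)*conj(1)]
      = (1/12)[(11) + (-1) + (4) + (16) + (-3) + (-3)] = 24/12 = 2
  <chi_rho, chi_5> = (1/12)[1*(11)*conj(2) + 1*(1)*conj(-2) + 2*(-2)*conj(1) + 2*(8)*conj(-1) + 3*(1)*conj(0) + 3*(-1)*conj(0)]
      = (1/12)[(22) + (-2) + (-4) + (-16) + (0) + (0)] = 0/12 = 0
  <chi_rho, chi_6> = (1/12)[1*(11)*conj(2) + 1*(1)*conj(2) + 2*(-2)*conj(-1) + 2*(8)*conj(-1) + 3*(1)*conj(0) + 3*(-1)*conj(0)]
      = (1/12)[(22) + (2) + (4) + (-16) + (0) + (0)] = 12/12 = 1
Dimension check: dim(rho) = sum (mult * dim) = 2*1 + 2*1 + 3*1 + 2*1 + 0*2 + 1*2 = 11 = chi_rho(e) = 11.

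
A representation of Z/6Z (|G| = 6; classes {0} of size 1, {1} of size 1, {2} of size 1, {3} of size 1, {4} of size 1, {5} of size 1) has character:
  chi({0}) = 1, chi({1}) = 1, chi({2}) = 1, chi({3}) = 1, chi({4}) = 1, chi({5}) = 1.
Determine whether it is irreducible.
Irreducible: <chi, chi> = 1.

Justification: <chi, chi> = (1/|G|) sum_C |C| * |chi(C)|^2 = (1/6)[1*|1|^2 + 1*|1|^2 + 1*|1|^2 + 1*|1|^2 + 1*|1|^2 + 1*|1|^2]
  = (1/6)[(1) + (1) + (1) + (1) + (1) + (1)] = 6/6 = 1.
(Exp terms are combined using exp(i*s)*conj(exp(i*t)) = exp(i*(s-t)), and sums of them are collapsed using the identity that for every m > 1 the m distinct m-th roots of unity sum to 0, e.g. 1 + exp(2*I*pi/3) + exp(-2*I*pi/3) = 0.)
A character is irreducible iff <chi, chi> = 1, so this representation is irreducible.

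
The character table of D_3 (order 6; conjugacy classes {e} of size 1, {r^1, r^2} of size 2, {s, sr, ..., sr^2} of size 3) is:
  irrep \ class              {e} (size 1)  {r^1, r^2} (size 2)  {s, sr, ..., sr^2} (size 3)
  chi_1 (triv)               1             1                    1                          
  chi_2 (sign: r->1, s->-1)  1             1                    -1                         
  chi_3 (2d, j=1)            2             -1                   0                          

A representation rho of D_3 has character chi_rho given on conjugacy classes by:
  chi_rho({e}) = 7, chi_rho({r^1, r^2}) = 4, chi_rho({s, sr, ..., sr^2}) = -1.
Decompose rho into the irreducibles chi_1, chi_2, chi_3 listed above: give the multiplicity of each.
Multiplicities: chi_1: 2, chi_2: 3, chi_3: 1.

Derivation: Use <chi_rho, chi> = (1/|G|) sum_C |C| * chi_rho(C) * conj(chi(C)) with |G| = 6 for each irreducible chi in the table:
  <chi_rho, chi_1> = (1/6)[1*(7)*conj(1) + 2*(4)*conj(1) + 3*(-1)*conj(1)]
      = (1/6)[(7) + (8) + (-3)] = 12/6 = 2
  <chi_rho, chi_2> = (1/6)[1*(7)*conj(1) + 2*(4)*conj(1) + 3*(-1)*conj(-1)]
      = (1/6)[(7) + (8) + (3)] = 18/6 = 3
  <chi_rho, chi_3> = (1/6)[1*(7)*conj(2) + 2*(4)*conj(-1) + 3*(-1)*conj(0)]
      = (1/6)[(14) + (-8) + (0)] = 6/6 = 1
Dimension check: dim(rho) = sum (mult * dim) = 2*1 + 3*1 + 1*2 = 7 = chi_rho(e) = 7.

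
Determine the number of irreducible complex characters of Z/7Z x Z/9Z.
63

Proof sketch: The number of irreducible complex representations of a finite group equals its number of conjugacy classes. Z/7Z x Z/9Z is abelian of order 63, so every element is its own conjugacy class: 63 classes, so Z/7Z x Z/9Z (order 63) has exactly 63 irreducible complex representations.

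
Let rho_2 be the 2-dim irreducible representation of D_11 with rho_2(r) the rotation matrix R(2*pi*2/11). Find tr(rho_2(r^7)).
chi_{rho_2}(r^7) = 2*cos(2*pi*2*7/11) = -2*cos(5*pi/11)

Working: rho_2(r^7) is rotation by angle 2*pi*2*7/11, whose trace is 2*cos(2*pi*2*7/11) = -2*cos(5*pi/11).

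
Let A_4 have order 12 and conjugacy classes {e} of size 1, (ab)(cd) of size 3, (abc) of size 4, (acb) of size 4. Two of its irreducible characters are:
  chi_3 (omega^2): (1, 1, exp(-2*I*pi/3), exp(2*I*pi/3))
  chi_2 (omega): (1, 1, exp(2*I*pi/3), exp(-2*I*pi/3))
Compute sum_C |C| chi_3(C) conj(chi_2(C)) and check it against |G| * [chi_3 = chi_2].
Sum = 0; so <chi_3, chi_2> = 0 (distinct irreducibles are orthogonal).

Reasoning: Compute term by term over conjugacy classes (|C| * chi_3(C) * conj(chi_2(C))):
  1*(1)*conj(1) + 3*(1)*conj(1) + 4*(exp(-2*I*pi/3))*conj(exp(2*I*pi/3)) + 4*(exp(2*I*pi/3))*conj(exp(-2*I*pi/3))
  = (1) + (3) + (4*exp(2*I*pi/3)) + (4*exp(-2*I*pi/3))
  = 0.
(Exp terms are combined using exp(i*s)*conj(exp(i*t)) = exp(i*(s-t)), and sums of them are collapsed using the identity that for every m > 1 the m distinct m-th roots of unity sum to 0, e.g. 1 + exp(2*I*pi/3) + exp(-2*I*pi/3) = 0.)
Dividing by |G| = 12 gives 0/12 = 0, matching the row-orthogonality relation <chi_3, chi_2> = [chi_3 = chi_2].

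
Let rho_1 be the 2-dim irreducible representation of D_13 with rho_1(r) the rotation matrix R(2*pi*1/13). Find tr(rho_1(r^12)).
chi_{rho_1}(r^12) = 2*cos(2*pi*1*12/13) = 2*cos(2*pi/13)

Derivation: rho_1(r^12) is rotation by angle 2*pi*1*12/13, whose trace is 2*cos(2*pi*1*12/13) = 2*cos(2*pi/13).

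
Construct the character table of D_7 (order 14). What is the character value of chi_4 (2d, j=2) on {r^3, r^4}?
Conjugacy classes: {e} of size 1, {r^1, r^6} of size 2, {r^2, r^5} of size 2, {r^3, r^4} of size 2, {s, sr, ..., sr^6} of size 7.
Character table:
  irrep \ class              {e} (size 1)  {r^1, r^6} (size 2)  {r^2, r^5} (size 2)  {r^3, r^4} (size 2)  {s, sr, ..., sr^6} (size 7)
  chi_1 (triv)               1             1                    1                    1                    1                          
  chi_2 (sign: r->1, s->-1)  1             1                    1                    1                    -1                         
  chi_3 (2d, j=1)            2             2*cos(2*pi/7)        -2*cos(3*pi/7)       -2*cos(pi/7)         0                          
  chi_4 (2d, j=2)            2             -2*cos(3*pi/7)       -2*cos(pi/7)         2*cos(2*pi/7)        0                          
  chi_5 (2d, j=3)            2             -2*cos(pi/7)         2*cos(2*pi/7)        -2*cos(3*pi/7)       0                          

Spot check: chi_4 (2d, j=2) on {r^3, r^4} = 2*cos(2*pi/7).

D_7 has order 2*7 = 14 with 5 conjugacy classes, hence 5 irreducibles. Sum of squared dims 1 + 1 + 4 + 4 + 4 = 14 = |G|. Linear characters come from the abelianisation; the 2-dimensional irreps have character r^k -> 2*cos(2*pi*j*k/7), reflections -> 0.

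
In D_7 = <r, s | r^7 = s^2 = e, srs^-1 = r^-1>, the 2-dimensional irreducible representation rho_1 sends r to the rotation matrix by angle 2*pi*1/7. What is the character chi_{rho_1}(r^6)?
chi_{rho_1}(r^6) = 2*cos(2*pi*1*6/7) = 2*cos(2*pi/7)

Explanation: rho_1(r^6) is rotation by angle 2*pi*1*6/7, whose trace is 2*cos(2*pi*1*6/7) = 2*cos(2*pi/7).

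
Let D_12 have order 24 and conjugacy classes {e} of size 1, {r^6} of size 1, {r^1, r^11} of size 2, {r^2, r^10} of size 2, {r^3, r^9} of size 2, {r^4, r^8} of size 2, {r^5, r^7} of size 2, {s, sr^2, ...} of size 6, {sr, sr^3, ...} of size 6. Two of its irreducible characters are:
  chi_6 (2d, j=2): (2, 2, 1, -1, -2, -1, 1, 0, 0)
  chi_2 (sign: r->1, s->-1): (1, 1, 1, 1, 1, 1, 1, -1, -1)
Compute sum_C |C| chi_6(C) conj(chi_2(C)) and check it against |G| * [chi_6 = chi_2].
Sum = 0; so <chi_6, chi_2> = 0 (distinct irreducibles are orthogonal).

Justification: Compute term by term over conjugacy classes (|C| * chi_6(C) * conj(chi_2(C))):
  1*(2)*conj(1) + 1*(2)*conj(1) + 2*(1)*conj(1) + 2*(-1)*conj(1) + 2*(-2)*conj(1) + 2*(-1)*conj(1) + 2*(1)*conj(1) + 6*(0)*conj(-1) + 6*(0)*conj(-1)
  = (2) + (2) + (2) + (-2) + (-4) + (-2) + (2) + (0) + (0)
  = 0.
Dividing by |G| = 24 gives 0/24 = 0, matching the row-orthogonality relation <chi_6, chi_2> = [chi_6 = chi_2].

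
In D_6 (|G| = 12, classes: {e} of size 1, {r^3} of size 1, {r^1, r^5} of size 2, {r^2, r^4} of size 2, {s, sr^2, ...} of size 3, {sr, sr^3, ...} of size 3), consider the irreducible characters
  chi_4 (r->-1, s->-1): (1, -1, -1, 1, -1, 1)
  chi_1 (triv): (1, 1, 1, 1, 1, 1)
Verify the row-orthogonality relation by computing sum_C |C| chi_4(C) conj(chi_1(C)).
Sum = 0; so <chi_4, chi_1> = 0 (distinct irreducibles are orthogonal).

Derivation: Compute term by term over conjugacy classes (|C| * chi_4(C) * conj(chi_1(C))):
  1*(1)*conj(1) + 1*(-1)*conj(1) + 2*(-1)*conj(1) + 2*(1)*conj(1) + 3*(-1)*conj(1) + 3*(1)*conj(1)
  = (1) + (-1) + (-2) + (2) + (-3) + (3)
  = 0.
Dividing by |G| = 12 gives 0/12 = 0, matching the row-orthogonality relation <chi_4, chi_1> = [chi_4 = chi_1].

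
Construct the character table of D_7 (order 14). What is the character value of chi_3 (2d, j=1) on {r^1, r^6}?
Conjugacy classes: {e} of size 1, {r^1, r^6} of size 2, {r^2, r^5} of size 2, {r^3, r^4} of size 2, {s, sr, ..., sr^6} of size 7.
Character table:
  irrep \ class              {e} (size 1)  {r^1, r^6} (size 2)  {r^2, r^5} (size 2)  {r^3, r^4} (size 2)  {s, sr, ..., sr^6} (size 7)
  chi_1 (triv)               1             1                    1                    1                    1                          
  chi_2 (sign: r->1, s->-1)  1             1                    1                    1                    -1                         
  chi_3 (2d, j=1)            2             2*cos(2*pi/7)        -2*cos(3*pi/7)       -2*cos(pi/7)         0                          
  chi_4 (2d, j=2)            2             -2*cos(3*pi/7)       -2*cos(pi/7)         2*cos(2*pi/7)        0                          
  chi_5 (2d, j=3)            2             -2*cos(pi/7)         2*cos(2*pi/7)        -2*cos(3*pi/7)       0                          

Spot check: chi_3 (2d, j=1) on {r^1, r^6} = 2*cos(2*pi/7).

Reasoning: D_7 has order 2*7 = 14 with 5 conjugacy classes, hence 5 irreducibles. Sum of squared dims 1 + 1 + 4 + 4 + 4 = 14 = |G|. Linear characters come from the abelianisation; the 2-dimensional irreps have character r^k -> 2*cos(2*pi*j*k/7), reflections -> 0.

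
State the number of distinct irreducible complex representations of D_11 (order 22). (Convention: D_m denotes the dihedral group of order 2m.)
7

Reasoning: The number of irreducible complex representations of a finite group equals its number of conjugacy classes. D_11 has 7 conjugacy classes ((n+3)/2 for n odd), so D_11 (order 22) has exactly 7 irreducible complex representations.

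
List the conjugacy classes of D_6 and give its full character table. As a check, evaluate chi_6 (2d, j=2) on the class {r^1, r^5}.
Conjugacy classes: {e} of size 1, {r^3} of size 1, {r^1, r^5} of size 2, {r^2, r^4} of size 2, {s, sr^2, ...} of size 3, {sr, sr^3, ...} of size 3.
Character table:
  irrep \ class              {e} (size 1)  {r^3} (size 1)  {r^1, r^5} (size 2)  {r^2, r^4} (size 2)  {s, sr^2, ...} (size 3)  {sr, sr^3, ...} (size 3)
  chi_1 (triv)               1             1               1                    1                    1                        1                       
  chi_2 (sign: r->1, s->-1)  1             1               1                    1                    -1                       -1                      
  chi_3 (r->-1, s->1)        1             -1              -1                   1                    1                        -1                      
  chi_4 (r->-1, s->-1)       1             -1              -1                   1                    -1                       1                       
  chi_5 (2d, j=1)            2             -2              1                    -1                   0                        0                       
  chi_6 (2d, j=2)            2             2               -1                   -1                   0                        0                       

Spot check: chi_6 (2d, j=2) on {r^1, r^5} = -1.

Details: D_6 has order 2*6 = 12 with 6 conjugacy classes, hence 6 irreducibles. Sum of squared dims 1 + 1 + 1 + 1 + 4 + 4 = 12 = |G|. Linear characters come from the abelianisation; the 2-dimensional irreps have character r^k -> 2*cos(2*pi*j*k/6), reflections -> 0.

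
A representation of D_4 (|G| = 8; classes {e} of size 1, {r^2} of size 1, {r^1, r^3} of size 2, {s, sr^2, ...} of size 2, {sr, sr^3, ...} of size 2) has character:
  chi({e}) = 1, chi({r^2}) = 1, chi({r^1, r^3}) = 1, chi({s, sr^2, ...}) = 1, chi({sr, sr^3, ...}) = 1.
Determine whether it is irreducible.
Irreducible: <chi, chi> = 1.

Derivation: <chi, chi> = (1/|G|) sum_C |C| * |chi(C)|^2 = (1/8)[1*|1|^2 + 1*|1|^2 + 2*|1|^2 + 2*|1|^2 + 2*|1|^2]
  = (1/8)[(1) + (1) + (2) + (2) + (2)] = 8/8 = 1.
A character is irreducible iff <chi, chi> = 1, so this representation is irreducible.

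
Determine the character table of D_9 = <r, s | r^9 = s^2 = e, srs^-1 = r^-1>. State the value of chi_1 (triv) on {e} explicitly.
Conjugacy classes: {e} of size 1, {r^1, r^8} of size 2, {r^2, r^7} of size 2, {r^3, r^6} of size 2, {r^4, r^5} of size 2, {s, sr, ..., sr^8} of size 9.
Character table:
  irrep \ class              {e} (size 1)  {r^1, r^8} (size 2)  {r^2, r^7} (size 2)  {r^3, r^6} (size 2)  {r^4, r^5} (size 2)  {s, sr, ..., sr^8} (size 9)
  chi_1 (triv)               1             1                    1                    1                    1                    1                          
  chi_2 (sign: r->1, s->-1)  1             1                    1                    1                    1                    -1                         
  chi_3 (2d, j=1)            2             2*cos(2*pi/9)        2*cos(4*pi/9)        -1                   -2*cos(pi/9)         0                          
  chi_4 (2d, j=2)            2             2*cos(4*pi/9)        -2*cos(pi/9)         -1                   2*cos(2*pi/9)        0                          
  chi_5 (2d, j=3)            2             -1                   -1                   2                    -1                   0                          
  chi_6 (2d, j=4)            2             -2*cos(pi/9)         2*cos(2*pi/9)        -1                   2*cos(4*pi/9)        0                          

Spot check: chi_1 (triv) on {e} = 1.

Reasoning: D_9 has order 2*9 = 18 with 6 conjugacy classes, hence 6 irreducibles. Sum of squared dims 1 + 1 + 4 + 4 + 4 + 4 = 18 = |G|. Linear characters come from the abelianisation; the 2-dimensional irreps have character r^k -> 2*cos(2*pi*j*k/9), reflections -> 0.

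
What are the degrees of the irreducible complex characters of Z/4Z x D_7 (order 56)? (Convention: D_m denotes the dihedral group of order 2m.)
Dimensions: 1, 1, 1, 1, 1, 1, 1, 1, 2, 2, 2, 2, 2, 2, 2, 2, 2, 2, 2, 2

Details: There are 20 irreducibles (= number of conjugacy classes). Their dimensions d_i satisfy sum d_i^2 = |G| = 56: 1 + 1 + 1 + 1 + 1 + 1 + 1 + 1 + 4 + 4 + 4 + 4 + 4 + 4 + 4 + 4 + 4 + 4 + 4 + 4 = 56. (For the product with Z/4Z: each of the 4 1-dim characters of Z/4Z tensors with each irrep of D_7, giving 4 copies of each D_7-dimension.)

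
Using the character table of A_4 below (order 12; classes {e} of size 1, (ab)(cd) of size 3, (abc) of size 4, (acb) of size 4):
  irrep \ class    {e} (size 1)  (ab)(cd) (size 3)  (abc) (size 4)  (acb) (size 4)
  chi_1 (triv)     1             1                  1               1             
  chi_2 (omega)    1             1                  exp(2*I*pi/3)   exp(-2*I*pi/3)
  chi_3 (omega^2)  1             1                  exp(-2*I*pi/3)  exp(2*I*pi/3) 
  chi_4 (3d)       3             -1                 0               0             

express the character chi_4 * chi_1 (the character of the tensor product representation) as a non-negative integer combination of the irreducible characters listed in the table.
chi_4 tensor chi_1 = chi_4 (all other irreducibles have multiplicity 0).

Argument: The character of a tensor product is the pointwise product (chi_4 * chi_1)(C) = chi_4(C) * chi_1(C):
  {e}: (3)*(1), (ab)(cd): (-1)*(1), (abc): (0)*(1), (acb): (0)*(1)
so (chi_4 * chi_1) takes values
  {e} -> 3, (ab)(cd) -> -1, (abc) -> 0, (acb) -> 0.
Now take the inner product of this character with each irreducible chi from the table, <chi_4*chi_1, chi> = (1/12) sum_C |C| (chi_4*chi_1)(C) conj(chi(C)):
  <chi_4*chi_1, chi_1> = (1/12)[1*(3)*conj(1) + 3*(-1)*conj(1) + 4*(0)*conj(1) + 4*(0)*conj(1)]
      = (1/12)[(3) + (-3) + (0) + (0)] = 0/12 = 0
  <chi_4*chi_1, chi_2> = (1/12)[1*(3)*conj(1) + 3*(-1)*conj(1) + 4*(0)*conj(exp(2*I*pi/3)) + 4*(0)*conj(exp(-2*I*pi/3))]
      = (1/12)[(3) + (-3) + (0) + (0)] = 0/12 = 0
  <chi_4*chi_1, chi_3> = (1/12)[1*(3)*conj(1) + 3*(-1)*conj(1) + 4*(0)*conj(exp(-2*I*pi/3)) + 4*(0)*conj(exp(2*I*pi/3))]
      = (1/12)[(3) + (-3) + (0) + (0)] = 0/12 = 0
  <chi_4*chi_1, chi_4> = (1/12)[1*(3)*conj(3) + 3*(-1)*conj(-1) + 4*(0)*conj(0) + 4*(0)*conj(0)]
      = (1/12)[(9) + (3) + (0) + (0)] = 12/12 = 1
(Exp terms are combined using exp(i*s)*conj(exp(i*t)) = exp(i*(s-t)), and sums of them are collapsed using the identity that for every m > 1 the m distinct m-th roots of unity sum to 0, e.g. 1 + exp(2*I*pi/3) + exp(-2*I*pi/3) = 0.)
Hence the multiplicities are chi_4: 1. Dimension check: dim(chi_4)*dim(chi_1) = 3*1 = 3 and sum (mult * dim) = 1*3 = 3.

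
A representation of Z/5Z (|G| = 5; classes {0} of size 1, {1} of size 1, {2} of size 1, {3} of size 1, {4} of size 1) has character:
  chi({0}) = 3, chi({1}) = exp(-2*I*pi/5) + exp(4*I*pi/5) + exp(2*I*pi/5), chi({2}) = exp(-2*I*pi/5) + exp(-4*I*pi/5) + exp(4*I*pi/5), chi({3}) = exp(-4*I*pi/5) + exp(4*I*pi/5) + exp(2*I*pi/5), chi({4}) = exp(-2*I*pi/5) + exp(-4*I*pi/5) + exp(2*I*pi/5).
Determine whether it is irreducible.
Not irreducible (reducible): <chi, chi> = 3 > 1.

Why: <chi, chi> = (1/|G|) sum_C |C| * |chi(C)|^2 = (1/5)[1*|3|^2 + 1*|exp(-2*I*pi/5) + exp(4*I*pi/5) + exp(2*I*pi/5)|^2 + 1*|exp(-2*I*pi/5) + exp(-4*I*pi/5) + exp(4*I*pi/5)|^2 + 1*|exp(-4*I*pi/5) + exp(4*I*pi/5) + exp(2*I*pi/5)|^2 + 1*|exp(-2*I*pi/5) + exp(-4*I*pi/5) + exp(2*I*pi/5)|^2]
  = (1/5)[(9) + (3 + 2*exp(-4*I*pi/5) + exp(-2*I*pi/5) + exp(2*I*pi/5) + 2*exp(4*I*pi/5)) + (3 + 2*exp(-2*I*pi/5) + exp(-4*I*pi/5) + exp(4*I*pi/5) + 2*exp(2*I*pi/5)) + (3 + 2*exp(-2*I*pi/5) + exp(-4*I*pi/5) + exp(4*I*pi/5) + 2*exp(2*I*pi/5)) + (3 + 2*exp(-4*I*pi/5) + exp(-2*I*pi/5) + exp(2*I*pi/5) + 2*exp(4*I*pi/5))] = 15/5 = 3.
(Exp terms are combined using exp(i*s)*conj(exp(i*t)) = exp(i*(s-t)), and sums of them are collapsed using the identity that for every m > 1 the m distinct m-th roots of unity sum to 0, e.g. 1 + exp(2*I*pi/3) + exp(-2*I*pi/3) = 0.)
A character is irreducible iff <chi, chi> = 1, so this representation is reducible.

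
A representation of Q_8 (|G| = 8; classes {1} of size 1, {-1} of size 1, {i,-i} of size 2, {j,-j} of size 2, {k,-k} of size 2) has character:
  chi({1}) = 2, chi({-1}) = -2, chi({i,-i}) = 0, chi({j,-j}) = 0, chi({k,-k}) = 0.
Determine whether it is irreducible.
Irreducible: <chi, chi> = 1.

Justification: <chi, chi> = (1/|G|) sum_C |C| * |chi(C)|^2 = (1/8)[1*|2|^2 + 1*|-2|^2 + 2*|0|^2 + 2*|0|^2 + 2*|0|^2]
  = (1/8)[(4) + (4) + (0) + (0) + (0)] = 8/8 = 1.
A character is irreducible iff <chi, chi> = 1, so this representation is irreducible.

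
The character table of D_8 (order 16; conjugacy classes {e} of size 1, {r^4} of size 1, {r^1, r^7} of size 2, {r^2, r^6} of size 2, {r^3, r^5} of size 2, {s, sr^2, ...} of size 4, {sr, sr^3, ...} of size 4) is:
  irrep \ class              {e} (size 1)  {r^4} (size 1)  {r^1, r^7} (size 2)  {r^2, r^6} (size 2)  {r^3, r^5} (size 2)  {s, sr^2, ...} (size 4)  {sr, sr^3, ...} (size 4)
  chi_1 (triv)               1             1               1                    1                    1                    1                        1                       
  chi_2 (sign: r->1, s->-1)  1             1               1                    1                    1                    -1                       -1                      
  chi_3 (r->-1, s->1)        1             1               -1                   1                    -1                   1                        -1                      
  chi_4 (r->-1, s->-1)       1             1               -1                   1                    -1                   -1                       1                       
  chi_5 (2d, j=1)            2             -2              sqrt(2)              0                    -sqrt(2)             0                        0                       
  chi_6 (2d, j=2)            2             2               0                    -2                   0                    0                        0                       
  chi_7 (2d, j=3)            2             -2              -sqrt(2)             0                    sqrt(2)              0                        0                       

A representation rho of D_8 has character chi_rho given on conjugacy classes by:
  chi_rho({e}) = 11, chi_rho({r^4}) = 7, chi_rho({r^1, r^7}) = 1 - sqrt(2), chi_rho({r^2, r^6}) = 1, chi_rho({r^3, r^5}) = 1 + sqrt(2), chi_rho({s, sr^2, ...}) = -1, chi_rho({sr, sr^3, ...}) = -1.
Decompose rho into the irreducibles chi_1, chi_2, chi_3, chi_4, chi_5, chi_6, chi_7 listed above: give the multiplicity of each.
Multiplicities: chi_1: 1, chi_2: 2, chi_3: 1, chi_4: 1, chi_5: 0, chi_6: 2, chi_7: 1.

Why: Use <chi_rho, chi> = (1/|G|) sum_C |C| * chi_rho(C) * conj(chi(C)) with |G| = 16 for each irreducible chi in the table:
  <chi_rho, chi_1> = (1/16)[1*(11)*conj(1) + 1*(7)*conj(1) + 2*(1 - sqrt(2))*conj(1) + 2*(1)*conj(1) + 2*(1 + sqrt(2))*conj(1) + 4*(-1)*conj(1) + 4*(-1)*conj(1)]
      = (1/16)[(11) + (7) + (2 - 2*sqrt(2)) + (2) + (2 + 2*sqrt(2)) + (-4) + (-4)] = 16/16 = 1
  <chi_rho, chi_2> = (1/16)[1*(11)*conj(1) + 1*(7)*conj(1) + 2*(1 - sqrt(2))*conj(1) + 2*(1)*conj(1) + 2*(1 + sqrt(2))*conj(1) + 4*(-1)*conj(-1) + 4*(-1)*conj(-1)]
      = (1/16)[(11) + (7) + (2 - 2*sqrt(2)) + (2) + (2 + 2*sqrt(2)) + (4) + (4)] = 32/16 = 2
  <chi_rho, chi_3> = (1/16)[1*(11)*conj(1) + 1*(7)*conj(1) + 2*(1 - sqrt(2))*conj(-1) + 2*(1)*conj(1) + 2*(1 + sqrt(2))*conj(-1) + 4*(-1)*conj(1) + 4*(-1)*conj(-1)]
      = (1/16)[(11) + (7) + (-2 + 2*sqrt(2)) + (2) + (-2*sqrt(2) - 2) + (-4) + (4)] = 16/16 = 1
  <chi_rho, chi_4> = (1/16)[1*(11)*conj(1) + 1*(7)*conj(1) + 2*(1 - sqrt(2))*conj(-1) + 2*(1)*conj(1) + 2*(1 + sqrt(2))*conj(-1) + 4*(-1)*conj(-1) + 4*(-1)*conj(1)]
      = (1/16)[(11) + (7) + (-2 + 2*sqrt(2)) + (2) + (-2*sqrt(2) - 2) + (4) + (-4)] = 16/16 = 1
  <chi_rho, chi_5> = (1/16)[1*(11)*conj(2) + 1*(7)*conj(-2) + 2*(1 - sqrt(2))*conj(sqrt(2)) + 2*(1)*conj(0) + 2*(1 + sqrt(2))*conj(-sqrt(2)) + 4*(-1)*conj(0) + 4*(-1)*conj(0)]
      = (1/16)[(22) + (-14) + (-4 + 2*sqrt(2)) + (0) + (-4 - 2*sqrt(2)) + (0) + (0)] = 0/16 = 0
  <chi_rho, chi_6> = (1/16)[1*(11)*conj(2) + 1*(7)*conj(2) + 2*(1 - sqrt(2))*conj(0) + 2*(1)*conj(-2) + 2*(1 + sqrt(2))*conj(0) + 4*(-1)*conj(0) + 4*(-1)*conj(0)]
      = (1/16)[(22) + (14) + (0) + (-4) + (0) + (0) + (0)] = 32/16 = 2
  <chi_rho, chi_7> = (1/16)[1*(11)*conj(2) + 1*(7)*conj(-2) + 2*(1 - sqrt(2))*conj(-sqrt(2)) + 2*(1)*conj(0) + 2*(1 + sqrt(2))*conj(sqrt(2)) + 4*(-1)*conj(0) + 4*(-1)*conj(0)]
      = (1/16)[(22) + (-14) + (4 - 2*sqrt(2)) + (0) + (2*sqrt(2) + 4) + (0) + (0)] = 16/16 = 1
Dimension check: dim(rho) = sum (mult * dim) = 1*1 + 2*1 + 1*1 + 1*1 + 0*2 + 2*2 + 1*2 = 11 = chi_rho(e) = 11.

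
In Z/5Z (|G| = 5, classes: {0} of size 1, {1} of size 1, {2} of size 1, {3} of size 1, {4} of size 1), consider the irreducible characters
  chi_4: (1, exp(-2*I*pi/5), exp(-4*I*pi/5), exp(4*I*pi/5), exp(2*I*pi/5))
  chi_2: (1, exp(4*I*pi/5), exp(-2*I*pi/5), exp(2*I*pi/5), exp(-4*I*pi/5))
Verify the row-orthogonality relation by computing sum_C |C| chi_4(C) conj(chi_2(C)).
Sum = 0; so <chi_4, chi_2> = 0 (distinct irreducibles are orthogonal).

Working: Compute term by term over conjugacy classes (|C| * chi_4(C) * conj(chi_2(C))):
  1*(1)*conj(1) + 1*(exp(-2*I*pi/5))*conj(exp(4*I*pi/5)) + 1*(exp(-4*I*pi/5))*conj(exp(-2*I*pi/5)) + 1*(exp(4*I*pi/5))*conj(exp(2*I*pi/5)) + 1*(exp(2*I*pi/5))*conj(exp(-4*I*pi/5))
  = (1) + (exp(4*I*pi/5)) + (exp(-2*I*pi/5)) + (exp(2*I*pi/5)) + (exp(-4*I*pi/5))
  = 0.
(Exp terms are combined using exp(i*s)*conj(exp(i*t)) = exp(i*(s-t)), and sums of them are collapsed using the identity that for every m > 1 the m distinct m-th roots of unity sum to 0, e.g. 1 + exp(2*I*pi/3) + exp(-2*I*pi/3) = 0.)
Dividing by |G| = 5 gives 0/5 = 0, matching the row-orthogonality relation <chi_4, chi_2> = [chi_4 = chi_2].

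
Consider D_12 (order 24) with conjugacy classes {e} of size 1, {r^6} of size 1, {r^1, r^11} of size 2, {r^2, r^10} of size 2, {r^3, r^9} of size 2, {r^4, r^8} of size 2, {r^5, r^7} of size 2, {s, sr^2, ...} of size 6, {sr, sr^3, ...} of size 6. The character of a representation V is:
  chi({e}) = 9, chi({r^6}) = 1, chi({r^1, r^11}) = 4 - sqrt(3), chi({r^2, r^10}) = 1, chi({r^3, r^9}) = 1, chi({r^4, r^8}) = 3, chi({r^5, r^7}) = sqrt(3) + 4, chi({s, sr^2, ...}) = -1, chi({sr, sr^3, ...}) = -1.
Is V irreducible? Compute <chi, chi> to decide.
Not irreducible (reducible): <chi, chi> = 8 > 1.

Reasoning: <chi, chi> = (1/|G|) sum_C |C| * |chi(C)|^2 = (1/24)[1*|9|^2 + 1*|1|^2 + 2*|4 - sqrt(3)|^2 + 2*|1|^2 + 2*|1|^2 + 2*|3|^2 + 2*|sqrt(3) + 4|^2 + 6*|-1|^2 + 6*|-1|^2]
  = (1/24)[(81) + (1) + (38 - 16*sqrt(3)) + (2) + (2) + (18) + (16*sqrt(3) + 38) + (6) + (6)] = 192/24 = 8.
A character is irreducible iff <chi, chi> = 1, so this representation is reducible.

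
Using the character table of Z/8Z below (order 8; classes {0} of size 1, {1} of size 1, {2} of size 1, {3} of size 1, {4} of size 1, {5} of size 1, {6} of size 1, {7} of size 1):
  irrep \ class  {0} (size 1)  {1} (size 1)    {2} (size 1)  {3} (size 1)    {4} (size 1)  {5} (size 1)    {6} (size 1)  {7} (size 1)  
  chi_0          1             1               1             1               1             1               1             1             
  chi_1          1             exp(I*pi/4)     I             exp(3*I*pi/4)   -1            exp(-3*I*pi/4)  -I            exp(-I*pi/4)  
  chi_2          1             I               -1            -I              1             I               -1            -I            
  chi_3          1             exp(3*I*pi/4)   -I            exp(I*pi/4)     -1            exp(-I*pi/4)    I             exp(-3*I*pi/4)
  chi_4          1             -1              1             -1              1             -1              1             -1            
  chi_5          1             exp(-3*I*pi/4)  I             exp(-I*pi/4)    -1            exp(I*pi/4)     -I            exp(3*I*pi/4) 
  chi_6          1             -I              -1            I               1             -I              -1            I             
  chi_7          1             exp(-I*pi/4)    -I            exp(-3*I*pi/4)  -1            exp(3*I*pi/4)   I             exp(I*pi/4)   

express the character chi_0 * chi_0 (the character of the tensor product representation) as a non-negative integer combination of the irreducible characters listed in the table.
chi_0 tensor chi_0 = chi_0 (all other irreducibles have multiplicity 0).

Argument: The character of a tensor product is the pointwise product (chi_0 * chi_0)(C) = chi_0(C) * chi_0(C):
  {0}: (1)*(1), {1}: (1)*(1), {2}: (1)*(1), {3}: (1)*(1), {4}: (1)*(1), {5}: (1)*(1), {6}: (1)*(1), {7}: (1)*(1)
so (chi_0 * chi_0) takes values
  {0} -> 1, {1} -> 1, {2} -> 1, {3} -> 1, {4} -> 1, {5} -> 1, {6} -> 1, {7} -> 1.
Now take the inner product of this character with each irreducible chi from the table, <chi_0*chi_0, chi> = (1/8) sum_C |C| (chi_0*chi_0)(C) conj(chi(C)):
  <chi_0*chi_0, chi_0> = (1/8)[1*(1)*conj(1) + 1*(1)*conj(1) + 1*(1)*conj(1) + 1*(1)*conj(1) + 1*(1)*conj(1) + 1*(1)*conj(1) + 1*(1)*conj(1) + 1*(1)*conj(1)]
      = (1/8)[(1) + (1) + (1) + (1) + (1) + (1) + (1) + (1)] = 8/8 = 1
  <chi_0*chi_0, chi_1> = (1/8)[1*(1)*conj(1) + 1*(1)*conj(exp(I*pi/4)) + 1*(1)*conj(I) + 1*(1)*conj(exp(3*I*pi/4)) + 1*(1)*conj(-1) + 1*(1)*conj(exp(-3*I*pi/4)) + 1*(1)*conj(-I) + 1*(1)*conj(exp(-I*pi/4))]
      = (1/8)[(1) + (exp(-I*pi/4)) + (-I) + (exp(-3*I*pi/4)) + (-1) + (exp(3*I*pi/4)) + (I) + (exp(I*pi/4))] = 0/8 = 0
  <chi_0*chi_0, chi_2> = (1/8)[1*(1)*conj(1) + 1*(1)*conj(I) + 1*(1)*conj(-1) + 1*(1)*conj(-I) + 1*(1)*conj(1) + 1*(1)*conj(I) + 1*(1)*conj(-1) + 1*(1)*conj(-I)]
      = (1/8)[(1) + (-I) + (-1) + (I) + (1) + (-I) + (-1) + (I)] = 0/8 = 0
  <chi_0*chi_0, chi_3> = (1/8)[1*(1)*conj(1) + 1*(1)*conj(exp(3*I*pi/4)) + 1*(1)*conj(-I) + 1*(1)*conj(exp(I*pi/4)) + 1*(1)*conj(-1) + 1*(1)*conj(exp(-I*pi/4)) + 1*(1)*conj(I) + 1*(1)*conj(exp(-3*I*pi/4))]
      = (1/8)[(1) + (exp(-3*I*pi/4)) + (I) + (exp(-I*pi/4)) + (-1) + (exp(I*pi/4)) + (-I) + (exp(3*I*pi/4))] = 0/8 = 0
  <chi_0*chi_0, chi_4> = (1/8)[1*(1)*conj(1) + 1*(1)*conj(-1) + 1*(1)*conj(1) + 1*(1)*conj(-1) + 1*(1)*conj(1) + 1*(1)*conj(-1) + 1*(1)*conj(1) + 1*(1)*conj(-1)]
      = (1/8)[(1) + (-1) + (1) + (-1) + (1) + (-1) + (1) + (-1)] = 0/8 = 0
  <chi_0*chi_0, chi_5> = (1/8)[1*(1)*conj(1) + 1*(1)*conj(exp(-3*I*pi/4)) + 1*(1)*conj(I) + 1*(1)*conj(exp(-I*pi/4)) + 1*(1)*conj(-1) + 1*(1)*conj(exp(I*pi/4)) + 1*(1)*conj(-I) + 1*(1)*conj(exp(3*I*pi/4))]
      = (1/8)[(1) + (exp(3*I*pi/4)) + (-I) + (exp(I*pi/4)) + (-1) + (exp(-I*pi/4)) + (I) + (exp(-3*I*pi/4))] = 0/8 = 0
  <chi_0*chi_0, chi_6> = (1/8)[1*(1)*conj(1) + 1*(1)*conj(-I) + 1*(1)*conj(-1) + 1*(1)*conj(I) + 1*(1)*conj(1) + 1*(1)*conj(-I) + 1*(1)*conj(-1) + 1*(1)*conj(I)]
      = (1/8)[(1) + (I) + (-1) + (-I) + (1) + (I) + (-1) + (-I)] = 0/8 = 0
  <chi_0*chi_0, chi_7> = (1/8)[1*(1)*conj(1) + 1*(1)*conj(exp(-I*pi/4)) + 1*(1)*conj(-I) + 1*(1)*conj(exp(-3*I*pi/4)) + 1*(1)*conj(-1) + 1*(1)*conj(exp(3*I*pi/4)) + 1*(1)*conj(I) + 1*(1)*conj(exp(I*pi/4))]
      = (1/8)[(1) + (exp(I*pi/4)) + (I) + (exp(3*I*pi/4)) + (-1) + (exp(-3*I*pi/4)) + (-I) + (exp(-I*pi/4))] = 0/8 = 0
(Exp terms are combined using exp(i*s)*conj(exp(i*t)) = exp(i*(s-t)), and sums of them are collapsed using the identity that for every m > 1 the m distinct m-th roots of unity sum to 0, e.g. 1 + exp(2*I*pi/3) + exp(-2*I*pi/3) = 0.)
Hence the multiplicities are chi_0: 1. Dimension check: dim(chi_0)*dim(chi_0) = 1*1 = 1 and sum (mult * dim) = 1*1 = 1.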